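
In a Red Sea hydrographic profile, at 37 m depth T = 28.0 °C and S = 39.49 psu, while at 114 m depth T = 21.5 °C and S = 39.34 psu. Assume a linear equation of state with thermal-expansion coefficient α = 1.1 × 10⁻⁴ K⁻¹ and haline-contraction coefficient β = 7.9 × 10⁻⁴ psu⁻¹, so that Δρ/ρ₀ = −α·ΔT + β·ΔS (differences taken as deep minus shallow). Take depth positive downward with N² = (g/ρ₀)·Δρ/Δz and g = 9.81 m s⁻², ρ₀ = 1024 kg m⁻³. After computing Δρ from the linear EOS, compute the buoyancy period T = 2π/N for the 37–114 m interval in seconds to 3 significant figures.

ΔT = -6.5 K, ΔS = -0.15 psu (deep − shallow).
Δρ/ρ₀ = −αΔT + βΔS = 7.15 × 10⁻⁴ − 1.185 × 10⁻⁴ = 5.965 × 10⁻⁴, so Δρ ≈ 0.6108 kg m⁻³.
N² = (g/ρ₀)·Δρ/Δz = g·(Δρ/ρ₀)/Δz = 9.81 × 5.965 × 10⁻⁴ / 77 = 7.5996 × 10⁻⁵ s⁻².
N = √(7.5996 × 10⁻⁵) = 8.7176 × 10⁻³ rad s⁻¹ → T = 2π/N = 720.75 s ≈ 721 s.

721 s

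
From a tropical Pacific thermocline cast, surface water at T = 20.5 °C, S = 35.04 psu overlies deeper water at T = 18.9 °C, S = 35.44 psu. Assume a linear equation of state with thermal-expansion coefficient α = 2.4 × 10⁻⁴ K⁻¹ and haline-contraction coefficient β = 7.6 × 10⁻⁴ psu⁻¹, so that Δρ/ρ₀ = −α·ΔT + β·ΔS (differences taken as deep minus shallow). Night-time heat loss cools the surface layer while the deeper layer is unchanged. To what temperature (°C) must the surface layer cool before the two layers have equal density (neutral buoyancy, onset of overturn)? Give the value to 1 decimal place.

Neutral buoyancy requires Δρ = 0, i.e. −α(T_deep − T_surf′) + β(S_deep − S_surf) = 0.
T_surf′ = T_deep − (β/α)·ΔS = 18.9 − (7.6 × 10⁻⁴/2.4 × 10⁻⁴)·(+0.40) = 17.633 °C.
Cooling required: 20.5 − (17.633) = 2.867 °C.

17.6 °C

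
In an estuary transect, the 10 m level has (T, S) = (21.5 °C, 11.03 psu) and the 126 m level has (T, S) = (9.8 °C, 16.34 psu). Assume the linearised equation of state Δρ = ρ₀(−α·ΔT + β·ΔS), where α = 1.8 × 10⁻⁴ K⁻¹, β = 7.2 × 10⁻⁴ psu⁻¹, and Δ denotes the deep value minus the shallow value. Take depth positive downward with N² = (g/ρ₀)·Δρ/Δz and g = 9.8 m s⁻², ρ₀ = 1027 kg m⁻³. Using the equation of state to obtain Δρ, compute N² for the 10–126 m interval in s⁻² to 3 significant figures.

ΔT = -11.7 K, ΔS = +5.31 psu (deep − shallow).
Δρ/ρ₀ = −αΔT + βΔS = 2.106 × 10⁻³ + 3.8232 × 10⁻³ = 5.9292 × 10⁻³, so Δρ ≈ 6.089 kg m⁻³.
N² = (g/ρ₀)·Δρ/Δz = g·(Δρ/ρ₀)/Δz = 9.8 × 5.9292 × 10⁻³ / 116 = 5.0092 × 10⁻⁴ s⁻² ≈ 5.01 × 10⁻⁴ s⁻².

5.01 × 10⁻⁴ s⁻²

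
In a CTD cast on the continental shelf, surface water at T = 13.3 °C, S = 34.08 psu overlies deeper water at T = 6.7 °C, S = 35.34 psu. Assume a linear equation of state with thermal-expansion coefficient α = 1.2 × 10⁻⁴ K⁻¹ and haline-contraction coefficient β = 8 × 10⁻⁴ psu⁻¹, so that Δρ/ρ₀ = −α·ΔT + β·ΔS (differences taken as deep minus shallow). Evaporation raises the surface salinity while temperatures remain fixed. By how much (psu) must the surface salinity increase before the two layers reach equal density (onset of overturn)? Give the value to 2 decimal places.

2.25 psu

Neutral buoyancy requires −α(T_deep − T_surf) + β(S_deep − S_surf′) = 0.
S_surf′ = S_deep − (α/β)·ΔT = 35.34 − (1.2 × 10⁻⁴/8 × 10⁻⁴)·(-6.6) = 36.3300 psu.
Increase required: 36.3300 − 34.08 = 2.2500 psu.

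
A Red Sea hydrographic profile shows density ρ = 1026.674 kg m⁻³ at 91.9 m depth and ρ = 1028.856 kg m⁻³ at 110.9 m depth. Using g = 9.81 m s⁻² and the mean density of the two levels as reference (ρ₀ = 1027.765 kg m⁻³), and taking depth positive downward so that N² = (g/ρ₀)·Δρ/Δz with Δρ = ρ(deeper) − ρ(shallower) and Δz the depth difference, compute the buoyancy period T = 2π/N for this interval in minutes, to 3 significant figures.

3.16 min

Δρ = 1028.856 − 1026.674 = 2.182 kg m⁻³ over Δz = 110.9 − 91.9 = 19 m.
N² = (9.81/1027.765) × (2.182/19) = 1.0962 × 10⁻³ s⁻².
N = √(1.0962 × 10⁻³) = 0.033109 rad s⁻¹, so T = 2π/N = 189.77 s = 3.1628 min ≈ 3.16 min.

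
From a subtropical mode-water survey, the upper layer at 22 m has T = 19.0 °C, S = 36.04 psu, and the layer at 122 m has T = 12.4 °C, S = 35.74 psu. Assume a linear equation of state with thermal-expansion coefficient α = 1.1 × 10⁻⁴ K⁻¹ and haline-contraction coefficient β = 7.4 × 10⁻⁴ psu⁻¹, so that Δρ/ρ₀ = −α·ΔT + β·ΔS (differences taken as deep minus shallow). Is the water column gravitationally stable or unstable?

ΔT = 12.4 − 19.0 = -6.6 K and ΔS = 35.74 − 36.04 = -0.30 psu (deep − shallow).
−αΔT = 7.26 × 10⁻⁴; βΔS = -2.22 × 10⁻⁴; sum Δρ/ρ₀ = 5.04 × 10⁻⁴.
Δρ/ρ₀ > 0, so Δρ > 0: deeper water is denser → statically stable.

stable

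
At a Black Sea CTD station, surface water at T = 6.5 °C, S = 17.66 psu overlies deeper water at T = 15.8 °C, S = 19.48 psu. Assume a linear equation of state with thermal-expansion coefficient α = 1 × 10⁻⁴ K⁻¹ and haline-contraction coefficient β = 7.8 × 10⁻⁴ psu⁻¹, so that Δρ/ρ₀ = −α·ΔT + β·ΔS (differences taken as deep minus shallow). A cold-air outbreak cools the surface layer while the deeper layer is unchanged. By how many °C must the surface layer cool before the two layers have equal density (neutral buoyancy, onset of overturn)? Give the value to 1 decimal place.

Neutral buoyancy requires Δρ = 0, i.e. −α(T_deep − T_surf′) + β(S_deep − S_surf) = 0.
T_surf′ = T_deep − (β/α)·ΔS = 15.8 − (7.8 × 10⁻⁴/1 × 10⁻⁴)·(+1.82) = 1.604 °C.
Cooling required: 6.5 − (1.604) = 4.896 °C.

4.9 °C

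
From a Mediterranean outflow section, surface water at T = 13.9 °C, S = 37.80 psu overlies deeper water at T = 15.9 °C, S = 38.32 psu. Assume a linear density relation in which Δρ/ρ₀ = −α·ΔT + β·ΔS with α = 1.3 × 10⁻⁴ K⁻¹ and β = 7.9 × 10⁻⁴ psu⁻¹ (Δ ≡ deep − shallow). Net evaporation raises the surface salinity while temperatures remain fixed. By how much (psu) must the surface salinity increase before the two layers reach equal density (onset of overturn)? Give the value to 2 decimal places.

0.19 psu

Neutral buoyancy requires −α(T_deep − T_surf) + β(S_deep − S_surf′) = 0.
S_surf′ = S_deep − (α/β)·ΔT = 38.32 − (1.3 × 10⁻⁴/7.9 × 10⁻⁴)·(+2.0) = 37.9909 psu.
Increase required: 37.9909 − 37.80 = 0.1909 psu.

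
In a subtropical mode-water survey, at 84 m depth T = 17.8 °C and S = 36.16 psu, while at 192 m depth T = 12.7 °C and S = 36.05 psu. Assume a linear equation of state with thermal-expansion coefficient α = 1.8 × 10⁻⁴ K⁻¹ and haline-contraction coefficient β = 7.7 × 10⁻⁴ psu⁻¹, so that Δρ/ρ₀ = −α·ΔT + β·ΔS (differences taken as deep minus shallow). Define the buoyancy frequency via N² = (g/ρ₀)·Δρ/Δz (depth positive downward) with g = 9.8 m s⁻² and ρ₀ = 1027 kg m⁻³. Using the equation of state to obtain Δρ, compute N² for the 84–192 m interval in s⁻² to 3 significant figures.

7.56 × 10⁻⁵ s⁻²

ΔT = -5.1 K, ΔS = -0.11 psu (deep − shallow).
Δρ/ρ₀ = −αΔT + βΔS = 9.18 × 10⁻⁴ − 8.47 × 10⁻⁵ = 8.333 × 10⁻⁴, so Δρ ≈ 0.8558 kg m⁻³.
N² = (g/ρ₀)·Δρ/Δz = g·(Δρ/ρ₀)/Δz = 9.8 × 8.333 × 10⁻⁴ / 108 = 7.5614 × 10⁻⁵ s⁻² ≈ 7.56 × 10⁻⁵ s⁻².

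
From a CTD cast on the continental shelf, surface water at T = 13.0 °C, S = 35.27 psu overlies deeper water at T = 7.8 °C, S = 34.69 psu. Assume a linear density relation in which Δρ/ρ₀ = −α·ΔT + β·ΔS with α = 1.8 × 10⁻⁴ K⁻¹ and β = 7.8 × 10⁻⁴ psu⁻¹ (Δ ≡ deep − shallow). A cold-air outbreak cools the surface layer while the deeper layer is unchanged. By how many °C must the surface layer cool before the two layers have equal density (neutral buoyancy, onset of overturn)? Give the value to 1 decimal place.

Neutral buoyancy requires Δρ = 0, i.e. −α(T_deep − T_surf′) + β(S_deep − S_surf) = 0.
T_surf′ = T_deep − (β/α)·ΔS = 7.8 − (7.8 × 10⁻⁴/1.8 × 10⁻⁴)·(-0.58) = 10.313 °C.
Cooling required: 13.0 − (10.313) = 2.687 °C.

2.7 °C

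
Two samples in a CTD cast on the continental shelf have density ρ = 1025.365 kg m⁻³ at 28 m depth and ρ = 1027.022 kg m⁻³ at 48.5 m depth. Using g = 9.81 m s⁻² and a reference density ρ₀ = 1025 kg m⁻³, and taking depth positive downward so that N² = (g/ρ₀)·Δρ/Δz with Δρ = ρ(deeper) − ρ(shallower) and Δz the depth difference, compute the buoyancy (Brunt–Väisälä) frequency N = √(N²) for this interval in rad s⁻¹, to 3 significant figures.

0.0278 rad s⁻¹

Δρ = 1027.022 − 1025.365 = 1.657 kg m⁻³ over Δz = 48.5 − 28 = 20.5 m.
N² = (9.81/1025) × (1.657/20.5) = 7.7360 × 10⁻⁴ s⁻².
N = √(7.7360 × 10⁻⁴) = 0.027814 rad s⁻¹ ≈ 0.0278 rad s⁻¹.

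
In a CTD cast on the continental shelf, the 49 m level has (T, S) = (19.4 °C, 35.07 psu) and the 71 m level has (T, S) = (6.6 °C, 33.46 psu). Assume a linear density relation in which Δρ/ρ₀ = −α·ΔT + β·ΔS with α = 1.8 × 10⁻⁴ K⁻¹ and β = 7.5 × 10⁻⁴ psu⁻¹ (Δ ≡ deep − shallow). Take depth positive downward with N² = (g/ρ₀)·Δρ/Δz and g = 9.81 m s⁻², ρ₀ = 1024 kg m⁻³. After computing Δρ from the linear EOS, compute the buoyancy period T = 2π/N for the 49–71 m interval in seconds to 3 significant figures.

284 s

ΔT = -12.8 K, ΔS = -1.61 psu (deep − shallow).
Δρ/ρ₀ = −αΔT + βΔS = 2.304 × 10⁻³ − 1.2075 × 10⁻³ = 1.0965 × 10⁻³, so Δρ ≈ 1.123 kg m⁻³.
N² = (g/ρ₀)·Δρ/Δz = g·(Δρ/ρ₀)/Δz = 9.81 × 1.0965 × 10⁻³ / 22 = 4.8894 × 10⁻⁴ s⁻².
N = √(4.8894 × 10⁻⁴) = 0.022112 rad s⁻¹ → T = 2π/N = 284.15 s ≈ 284 s.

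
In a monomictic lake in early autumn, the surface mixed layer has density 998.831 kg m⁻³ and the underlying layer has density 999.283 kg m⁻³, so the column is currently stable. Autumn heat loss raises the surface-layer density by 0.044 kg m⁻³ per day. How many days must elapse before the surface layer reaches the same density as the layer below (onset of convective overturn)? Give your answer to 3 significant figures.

Density deficit of the surface layer: 999.283 − 998.831 = 0.452 kg m⁻³.
Required change = 0.452 / 0.044 = 10.3 days.

10.3 days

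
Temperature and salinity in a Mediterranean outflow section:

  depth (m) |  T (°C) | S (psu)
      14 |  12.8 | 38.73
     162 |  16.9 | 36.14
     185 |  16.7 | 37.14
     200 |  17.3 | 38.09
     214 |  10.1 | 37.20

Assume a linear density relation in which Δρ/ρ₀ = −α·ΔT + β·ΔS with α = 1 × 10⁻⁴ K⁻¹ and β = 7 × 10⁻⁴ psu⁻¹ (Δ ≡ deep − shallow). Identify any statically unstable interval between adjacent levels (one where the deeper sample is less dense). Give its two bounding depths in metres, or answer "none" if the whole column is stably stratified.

Evaluate Δρ/ρ₀ = −αΔT + βΔS across each adjacent pair:
  14–162 m: −αΔT+βΔS = −(1 × 10⁻⁴)(+4.1)+(7 × 10⁻⁴)(-2.59) = -2.2 × 10⁻³ → UNSTABLE
  162–185 m: −αΔT+βΔS = −(1 × 10⁻⁴)(-0.2)+(7 × 10⁻⁴)(+1.00) = 7.2 × 10⁻⁴ → stable
  185–200 m: −αΔT+βΔS = −(1 × 10⁻⁴)(+0.6)+(7 × 10⁻⁴)(+0.95) = 6.0 × 10⁻⁴ → stable
  200–214 m: −αΔT+βΔS = −(1 × 10⁻⁴)(-7.2)+(7 × 10⁻⁴)(-0.89) = 9.7 × 10⁻⁵ → stable
The 14–162 m interval has Δρ < 0: lighter water underlies denser water.

14–162 m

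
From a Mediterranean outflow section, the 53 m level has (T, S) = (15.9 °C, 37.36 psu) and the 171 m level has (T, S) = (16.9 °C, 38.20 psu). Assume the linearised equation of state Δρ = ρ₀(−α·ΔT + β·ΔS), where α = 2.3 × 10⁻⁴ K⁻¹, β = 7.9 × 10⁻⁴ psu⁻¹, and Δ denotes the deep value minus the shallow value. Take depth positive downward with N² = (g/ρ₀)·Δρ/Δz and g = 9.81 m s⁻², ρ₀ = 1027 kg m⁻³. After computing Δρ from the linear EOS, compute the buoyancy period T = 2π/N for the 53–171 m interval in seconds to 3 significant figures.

ΔT = +1.0 K, ΔS = +0.84 psu (deep − shallow).
Δρ/ρ₀ = −αΔT + βΔS = -2.30 × 10⁻⁴ + 6.636 × 10⁻⁴ = 4.336 × 10⁻⁴, so Δρ ≈ 0.4453 kg m⁻³.
N² = (g/ρ₀)·Δρ/Δz = g·(Δρ/ρ₀)/Δz = 9.81 × 4.336 × 10⁻⁴ / 118 = 3.6048 × 10⁻⁵ s⁻².
N = √(3.6048 × 10⁻⁵) = 6.0040 × 10⁻³ rad s⁻¹ → T = 2π/N = 1.0465 × 10³ s ≈ 1.05 × 10³ s.

1.05 × 10³ s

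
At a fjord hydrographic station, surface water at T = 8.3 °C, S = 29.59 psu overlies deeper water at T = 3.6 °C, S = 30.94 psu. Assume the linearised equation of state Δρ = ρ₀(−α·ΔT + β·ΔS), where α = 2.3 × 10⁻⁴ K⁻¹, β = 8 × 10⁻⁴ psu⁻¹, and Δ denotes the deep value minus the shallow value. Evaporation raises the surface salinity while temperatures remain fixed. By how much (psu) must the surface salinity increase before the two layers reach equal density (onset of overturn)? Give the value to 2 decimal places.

Neutral buoyancy requires −α(T_deep − T_surf) + β(S_deep − S_surf′) = 0.
S_surf′ = S_deep − (α/β)·ΔT = 30.94 − (2.3 × 10⁻⁴/8 × 10⁻⁴)·(-4.7) = 32.2912 psu.
Increase required: 32.2912 − 29.59 = 2.7012 psu.

2.70 psu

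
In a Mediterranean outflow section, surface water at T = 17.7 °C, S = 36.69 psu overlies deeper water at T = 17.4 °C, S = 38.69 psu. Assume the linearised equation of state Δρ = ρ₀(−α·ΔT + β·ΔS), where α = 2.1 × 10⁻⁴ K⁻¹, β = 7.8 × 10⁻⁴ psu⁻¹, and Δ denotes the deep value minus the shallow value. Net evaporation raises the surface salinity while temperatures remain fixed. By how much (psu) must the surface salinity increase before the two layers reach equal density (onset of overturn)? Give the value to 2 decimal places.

2.08 psu

Neutral buoyancy requires −α(T_deep − T_surf) + β(S_deep − S_surf′) = 0.
S_surf′ = S_deep − (α/β)·ΔT = 38.69 − (2.1 × 10⁻⁴/7.8 × 10⁻⁴)·(-0.3) = 38.7708 psu.
Increase required: 38.7708 − 36.69 = 2.0808 psu.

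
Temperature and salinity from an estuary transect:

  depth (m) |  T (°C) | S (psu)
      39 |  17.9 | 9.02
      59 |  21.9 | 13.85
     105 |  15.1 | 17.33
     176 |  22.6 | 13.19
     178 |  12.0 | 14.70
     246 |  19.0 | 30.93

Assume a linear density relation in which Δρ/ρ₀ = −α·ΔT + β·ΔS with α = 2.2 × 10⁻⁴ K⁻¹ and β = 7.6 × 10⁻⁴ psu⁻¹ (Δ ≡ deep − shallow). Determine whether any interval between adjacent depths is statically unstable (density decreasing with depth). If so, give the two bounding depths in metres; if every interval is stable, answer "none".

105–176 m

Evaluate Δρ/ρ₀ = −αΔT + βΔS across each adjacent pair:
  39–59 m: −αΔT+βΔS = −(2.2 × 10⁻⁴)(+4.0)+(7.6 × 10⁻⁴)(+4.83) = 2.8 × 10⁻³ → stable
  59–105 m: −αΔT+βΔS = −(2.2 × 10⁻⁴)(-6.8)+(7.6 × 10⁻⁴)(+3.48) = 4.1 × 10⁻³ → stable
  105–176 m: −αΔT+βΔS = −(2.2 × 10⁻⁴)(+7.5)+(7.6 × 10⁻⁴)(-4.14) = -4.8 × 10⁻³ → UNSTABLE
  176–178 m: −αΔT+βΔS = −(2.2 × 10⁻⁴)(-10.6)+(7.6 × 10⁻⁴)(+1.51) = 3.5 × 10⁻³ → stable
  178–246 m: −αΔT+βΔS = −(2.2 × 10⁻⁴)(+7.0)+(7.6 × 10⁻⁴)(+16.23) = 0.011 → stable
The 105–176 m interval has Δρ < 0: lighter water underlies denser water.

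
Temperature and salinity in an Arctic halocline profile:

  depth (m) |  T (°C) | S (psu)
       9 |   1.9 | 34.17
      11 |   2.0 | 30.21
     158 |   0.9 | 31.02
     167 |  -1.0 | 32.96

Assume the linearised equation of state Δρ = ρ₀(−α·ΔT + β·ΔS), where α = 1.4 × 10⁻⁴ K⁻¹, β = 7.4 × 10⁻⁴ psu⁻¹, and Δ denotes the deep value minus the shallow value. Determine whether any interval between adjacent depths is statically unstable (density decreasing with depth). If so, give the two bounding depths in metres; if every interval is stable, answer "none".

Evaluate Δρ/ρ₀ = −αΔT + βΔS across each adjacent pair:
  9–11 m: −αΔT+βΔS = −(1.4 × 10⁻⁴)(+0.1)+(7.4 × 10⁻⁴)(-3.96) = -2.9 × 10⁻³ → UNSTABLE
  11–158 m: −αΔT+βΔS = −(1.4 × 10⁻⁴)(-1.1)+(7.4 × 10⁻⁴)(+0.81) = 7.5 × 10⁻⁴ → stable
  158–167 m: −αΔT+βΔS = −(1.4 × 10⁻⁴)(-1.9)+(7.4 × 10⁻⁴)(+1.94) = 1.7 × 10⁻³ → stable
The 9–11 m interval has Δρ < 0: lighter water underlies denser water.

9–11 m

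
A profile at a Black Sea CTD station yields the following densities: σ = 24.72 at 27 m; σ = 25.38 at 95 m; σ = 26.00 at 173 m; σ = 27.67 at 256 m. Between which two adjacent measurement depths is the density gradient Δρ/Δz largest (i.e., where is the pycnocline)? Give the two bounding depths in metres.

173–256 m

Compute the density gradient over each adjacent pair:
  27–95 m: Δρ/Δz = 0.66/68 = 9.7 × 10⁻³ kg m⁻⁴
  95–173 m: Δρ/Δz = 0.62/78 = 7.9 × 10⁻³ kg m⁻⁴
  173–256 m: Δρ/Δz = 1.67/83 = 0.020 kg m⁻⁴
The largest gradient is in the 173–256 m interval — the pycnocline.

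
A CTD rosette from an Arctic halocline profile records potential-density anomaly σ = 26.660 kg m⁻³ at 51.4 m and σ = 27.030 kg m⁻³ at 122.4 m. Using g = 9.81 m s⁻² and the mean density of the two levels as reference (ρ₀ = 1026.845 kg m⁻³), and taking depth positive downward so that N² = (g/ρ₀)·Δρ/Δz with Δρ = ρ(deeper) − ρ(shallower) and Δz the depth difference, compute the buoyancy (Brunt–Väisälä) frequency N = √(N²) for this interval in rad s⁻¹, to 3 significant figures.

7.06 × 10⁻³ rad s⁻¹

Δρ = 1027.030 − 1026.660 = 0.370 kg m⁻³ over Δz = 122.4 − 51.4 = 71 m.
N² = (9.81/1026.845) × (0.370/71) = 4.9786 × 10⁻⁵ s⁻².
N = √(4.9786 × 10⁻⁵) = 7.0559 × 10⁻³ rad s⁻¹ ≈ 7.06 × 10⁻³ rad s⁻¹.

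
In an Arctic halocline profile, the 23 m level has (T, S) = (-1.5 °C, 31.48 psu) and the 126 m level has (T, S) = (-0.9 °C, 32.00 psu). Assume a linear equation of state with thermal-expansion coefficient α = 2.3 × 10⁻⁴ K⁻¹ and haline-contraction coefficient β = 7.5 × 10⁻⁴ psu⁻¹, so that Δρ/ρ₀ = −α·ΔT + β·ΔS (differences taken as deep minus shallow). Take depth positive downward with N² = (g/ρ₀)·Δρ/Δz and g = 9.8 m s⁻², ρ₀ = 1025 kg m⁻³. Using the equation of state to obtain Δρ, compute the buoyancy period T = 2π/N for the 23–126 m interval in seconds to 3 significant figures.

1.28 × 10³ s

ΔT = +0.6 K, ΔS = +0.52 psu (deep − shallow).
Δρ/ρ₀ = −αΔT + βΔS = -1.38 × 10⁻⁴ + 3.90 × 10⁻⁴ = 2.52 × 10⁻⁴, so Δρ ≈ 0.2583 kg m⁻³.
N² = (g/ρ₀)·Δρ/Δz = g·(Δρ/ρ₀)/Δz = 9.8 × 2.52 × 10⁻⁴ / 103 = 2.3977 × 10⁻⁵ s⁻².
N = √(2.3977 × 10⁻⁵) = 4.8966 × 10⁻³ rad s⁻¹ → T = 2π/N = 1.2832 × 10³ s ≈ 1.28 × 10³ s.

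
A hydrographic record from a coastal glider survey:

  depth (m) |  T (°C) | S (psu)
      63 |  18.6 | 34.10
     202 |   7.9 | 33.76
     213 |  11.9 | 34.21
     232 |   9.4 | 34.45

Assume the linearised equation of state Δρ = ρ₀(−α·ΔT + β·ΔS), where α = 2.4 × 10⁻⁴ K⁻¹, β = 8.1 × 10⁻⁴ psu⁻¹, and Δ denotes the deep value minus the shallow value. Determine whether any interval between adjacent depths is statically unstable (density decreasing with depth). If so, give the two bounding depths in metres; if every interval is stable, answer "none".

Evaluate Δρ/ρ₀ = −αΔT + βΔS across each adjacent pair:
  63–202 m: −αΔT+βΔS = −(2.4 × 10⁻⁴)(-10.7)+(8.1 × 10⁻⁴)(-0.34) = 2.3 × 10⁻³ → stable
  202–213 m: −αΔT+βΔS = −(2.4 × 10⁻⁴)(+4.0)+(8.1 × 10⁻⁴)(+0.45) = -6.0 × 10⁻⁴ → UNSTABLE
  213–232 m: −αΔT+βΔS = −(2.4 × 10⁻⁴)(-2.5)+(8.1 × 10⁻⁴)(+0.24) = 7.9 × 10⁻⁴ → stable
The 202–213 m interval has Δρ < 0: lighter water underlies denser water.

202–213 m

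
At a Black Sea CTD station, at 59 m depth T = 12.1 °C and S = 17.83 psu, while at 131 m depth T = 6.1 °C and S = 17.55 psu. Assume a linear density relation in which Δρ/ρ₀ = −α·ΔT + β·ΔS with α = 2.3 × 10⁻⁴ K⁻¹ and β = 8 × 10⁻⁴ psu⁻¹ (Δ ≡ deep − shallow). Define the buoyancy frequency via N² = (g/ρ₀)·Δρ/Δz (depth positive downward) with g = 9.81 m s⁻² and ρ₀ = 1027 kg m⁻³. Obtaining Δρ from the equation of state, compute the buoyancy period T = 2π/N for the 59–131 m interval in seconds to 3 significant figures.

ΔT = -6.0 K, ΔS = -0.28 psu (deep − shallow).
Δρ/ρ₀ = −αΔT + βΔS = 1.38 × 10⁻³ − 2.24 × 10⁻⁴ = 1.156 × 10⁻³, so Δρ ≈ 1.187 kg m⁻³.
N² = (g/ρ₀)·Δρ/Δz = g·(Δρ/ρ₀)/Δz = 9.81 × 1.156 × 10⁻³ / 72 = 1.5751 × 10⁻⁴ s⁻².
N = √(1.5751 × 10⁻⁴) = 0.012550 rad s⁻¹ → T = 2π/N = 500.65 s ≈ 501 s.

501 s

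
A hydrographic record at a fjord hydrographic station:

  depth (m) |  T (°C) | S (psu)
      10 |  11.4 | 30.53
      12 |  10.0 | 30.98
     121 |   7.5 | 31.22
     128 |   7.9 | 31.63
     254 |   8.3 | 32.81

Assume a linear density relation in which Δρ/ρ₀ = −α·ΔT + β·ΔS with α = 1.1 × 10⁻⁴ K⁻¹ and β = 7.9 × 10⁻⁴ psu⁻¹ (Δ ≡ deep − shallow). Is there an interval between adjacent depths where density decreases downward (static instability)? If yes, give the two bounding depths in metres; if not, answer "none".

Evaluate Δρ/ρ₀ = −αΔT + βΔS across each adjacent pair:
  10–12 m: −αΔT+βΔS = −(1.1 × 10⁻⁴)(-1.4)+(7.9 × 10⁻⁴)(+0.45) = 5.1 × 10⁻⁴ → stable
  12–121 m: −αΔT+βΔS = −(1.1 × 10⁻⁴)(-2.5)+(7.9 × 10⁻⁴)(+0.24) = 4.6 × 10⁻⁴ → stable
  121–128 m: −αΔT+βΔS = −(1.1 × 10⁻⁴)(+0.4)+(7.9 × 10⁻⁴)(+0.41) = 2.8 × 10⁻⁴ → stable
  128–254 m: −αΔT+βΔS = −(1.1 × 10⁻⁴)(+0.4)+(7.9 × 10⁻⁴)(+1.18) = 8.9 × 10⁻⁴ → stable
Every interval has Δρ > 0: the column is stably stratified throughout.

none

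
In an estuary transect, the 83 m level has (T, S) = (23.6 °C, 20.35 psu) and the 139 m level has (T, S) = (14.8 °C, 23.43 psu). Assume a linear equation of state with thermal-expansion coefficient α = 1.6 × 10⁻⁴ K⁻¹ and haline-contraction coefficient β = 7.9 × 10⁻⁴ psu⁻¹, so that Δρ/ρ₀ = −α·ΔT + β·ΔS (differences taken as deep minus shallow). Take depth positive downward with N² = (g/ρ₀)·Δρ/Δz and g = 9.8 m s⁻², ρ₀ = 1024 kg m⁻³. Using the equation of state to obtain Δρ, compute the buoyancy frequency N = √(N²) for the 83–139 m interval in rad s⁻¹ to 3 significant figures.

0.0259 rad s⁻¹

ΔT = -8.8 K, ΔS = +3.08 psu (deep − shallow).
Δρ/ρ₀ = −αΔT + βΔS = 1.408 × 10⁻³ + 2.4332 × 10⁻³ = 3.8412 × 10⁻³, so Δρ ≈ 3.933 kg m⁻³.
N² = (g/ρ₀)·Δρ/Δz = g·(Δρ/ρ₀)/Δz = 9.8 × 3.8412 × 10⁻³ / 56 = 6.7221 × 10⁻⁴ s⁻².
N = √(6.7221 × 10⁻⁴) = 0.025927 rad s⁻¹ ≈ 0.0259 rad s⁻¹.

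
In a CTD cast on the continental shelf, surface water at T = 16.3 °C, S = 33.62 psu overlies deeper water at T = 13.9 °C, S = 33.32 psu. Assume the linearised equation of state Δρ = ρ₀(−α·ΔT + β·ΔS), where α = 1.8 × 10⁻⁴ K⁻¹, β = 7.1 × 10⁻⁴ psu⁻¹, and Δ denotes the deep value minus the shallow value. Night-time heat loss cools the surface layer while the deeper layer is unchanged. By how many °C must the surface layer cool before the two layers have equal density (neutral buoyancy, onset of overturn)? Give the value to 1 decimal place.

Neutral buoyancy requires Δρ = 0, i.e. −α(T_deep − T_surf′) + β(S_deep − S_surf) = 0.
T_surf′ = T_deep − (β/α)·ΔS = 13.9 − (7.1 × 10⁻⁴/1.8 × 10⁻⁴)·(-0.30) = 15.083 °C.
Cooling required: 16.3 − (15.083) = 1.217 °C.

1.2 °C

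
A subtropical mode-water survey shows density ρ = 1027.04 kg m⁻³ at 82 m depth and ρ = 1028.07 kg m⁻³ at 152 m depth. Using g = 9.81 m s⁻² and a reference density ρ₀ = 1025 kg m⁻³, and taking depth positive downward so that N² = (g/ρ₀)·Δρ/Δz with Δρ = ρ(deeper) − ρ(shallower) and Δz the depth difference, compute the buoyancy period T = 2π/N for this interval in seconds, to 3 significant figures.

Δρ = 1028.07 − 1027.04 = 1.03 kg m⁻³ over Δz = 152 − 82 = 70 m.
N² = (9.81/1025) × (1.03/70) = 1.4083 × 10⁻⁴ s⁻².
N = √(1.4083 × 10⁻⁴) = 0.011867 rad s⁻¹, so T = 2π/N = 529.47 s ≈ 529 s.
A positive N² confirms static stability across the interval.

529 s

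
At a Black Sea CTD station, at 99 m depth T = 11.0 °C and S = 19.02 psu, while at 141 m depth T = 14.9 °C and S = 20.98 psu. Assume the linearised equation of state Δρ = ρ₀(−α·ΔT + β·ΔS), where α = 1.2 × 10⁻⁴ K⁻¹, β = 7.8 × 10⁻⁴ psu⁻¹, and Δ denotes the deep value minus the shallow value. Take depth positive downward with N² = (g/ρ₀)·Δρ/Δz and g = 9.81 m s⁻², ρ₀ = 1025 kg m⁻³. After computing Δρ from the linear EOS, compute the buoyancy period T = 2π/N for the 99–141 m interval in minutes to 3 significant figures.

6.65 min

ΔT = +3.9 K, ΔS = +1.96 psu (deep − shallow).
Δρ/ρ₀ = −αΔT + βΔS = -4.68 × 10⁻⁴ + 1.5288 × 10⁻³ = 1.0608 × 10⁻³, so Δρ ≈ 1.087 kg m⁻³.
N² = (g/ρ₀)·Δρ/Δz = g·(Δρ/ρ₀)/Δz = 9.81 × 1.0608 × 10⁻³ / 42 = 2.4777 × 10⁻⁴ s⁻².
N = √(2.4777 × 10⁻⁴) = 0.015741 rad s⁻¹ → T = 2π/N = 399.16 s = 6.6527 min ≈ 6.65 min.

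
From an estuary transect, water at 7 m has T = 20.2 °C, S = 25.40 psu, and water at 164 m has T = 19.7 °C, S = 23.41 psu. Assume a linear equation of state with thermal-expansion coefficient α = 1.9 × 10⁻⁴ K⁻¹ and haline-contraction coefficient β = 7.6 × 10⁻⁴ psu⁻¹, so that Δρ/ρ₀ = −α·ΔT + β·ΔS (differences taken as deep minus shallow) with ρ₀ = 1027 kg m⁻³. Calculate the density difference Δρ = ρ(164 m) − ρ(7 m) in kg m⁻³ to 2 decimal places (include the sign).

-1.46 kg m⁻³

ΔT = -0.5 K, ΔS = -1.99 psu (deep − shallow).
Δρ/ρ₀ = −(1.9 × 10⁻⁴)(-0.5) + (7.6 × 10⁻⁴)(-1.99) = -1.4174 × 10⁻³.
Δρ = 1027 × (-1.4174 × 10⁻³) = -1.46 kg m⁻³.
Negative Δρ: lighter below, statically unstable.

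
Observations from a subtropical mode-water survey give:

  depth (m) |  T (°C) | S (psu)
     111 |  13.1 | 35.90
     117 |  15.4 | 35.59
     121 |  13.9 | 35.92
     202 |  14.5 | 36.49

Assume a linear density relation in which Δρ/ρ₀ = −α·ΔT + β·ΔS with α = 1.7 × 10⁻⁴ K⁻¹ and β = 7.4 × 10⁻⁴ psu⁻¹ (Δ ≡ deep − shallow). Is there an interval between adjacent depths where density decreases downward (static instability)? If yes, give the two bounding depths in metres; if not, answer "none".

111–117 m

Evaluate Δρ/ρ₀ = −αΔT + βΔS across each adjacent pair:
  111–117 m: −αΔT+βΔS = −(1.7 × 10⁻⁴)(+2.3)+(7.4 × 10⁻⁴)(-0.31) = -6.2 × 10⁻⁴ → UNSTABLE
  117–121 m: −αΔT+βΔS = −(1.7 × 10⁻⁴)(-1.5)+(7.4 × 10⁻⁴)(+0.33) = 5.0 × 10⁻⁴ → stable
  121–202 m: −αΔT+βΔS = −(1.7 × 10⁻⁴)(+0.6)+(7.4 × 10⁻⁴)(+0.57) = 3.2 × 10⁻⁴ → stable
The 111–117 m interval has Δρ < 0: lighter water underlies denser water.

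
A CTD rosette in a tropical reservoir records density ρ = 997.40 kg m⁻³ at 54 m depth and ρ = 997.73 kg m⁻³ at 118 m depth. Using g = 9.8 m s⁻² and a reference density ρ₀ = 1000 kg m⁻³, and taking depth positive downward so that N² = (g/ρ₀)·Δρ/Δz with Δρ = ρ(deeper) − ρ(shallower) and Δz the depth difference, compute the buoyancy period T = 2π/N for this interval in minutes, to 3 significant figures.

14.7 min

Δρ = 997.73 − 997.40 = 0.33 kg m⁻³ over Δz = 118 − 54 = 64 m.
N² = (9.8/1000) × (0.33/64) = 5.0531 × 10⁻⁵ s⁻².
N = √(5.0531 × 10⁻⁵) = 7.1085 × 10⁻³ rad s⁻¹, so T = 2π/N = 883.90 s = 14.732 min ≈ 14.7 min.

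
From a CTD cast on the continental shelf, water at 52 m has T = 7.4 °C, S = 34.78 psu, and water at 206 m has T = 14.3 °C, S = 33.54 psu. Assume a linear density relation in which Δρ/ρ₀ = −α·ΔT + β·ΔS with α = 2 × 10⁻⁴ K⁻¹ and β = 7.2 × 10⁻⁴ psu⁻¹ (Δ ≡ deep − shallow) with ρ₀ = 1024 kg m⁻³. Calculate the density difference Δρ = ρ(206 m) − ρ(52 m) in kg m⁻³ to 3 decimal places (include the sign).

ΔT = +6.9 K, ΔS = -1.24 psu (deep − shallow).
Δρ/ρ₀ = −(2 × 10⁻⁴)(+6.9) + (7.2 × 10⁻⁴)(-1.24) = -2.2728 × 10⁻³.
Δρ = 1024 × (-2.2728 × 10⁻³) = -2.327 kg m⁻³.
Negative Δρ: lighter below, statically unstable.

-2.327 kg m⁻³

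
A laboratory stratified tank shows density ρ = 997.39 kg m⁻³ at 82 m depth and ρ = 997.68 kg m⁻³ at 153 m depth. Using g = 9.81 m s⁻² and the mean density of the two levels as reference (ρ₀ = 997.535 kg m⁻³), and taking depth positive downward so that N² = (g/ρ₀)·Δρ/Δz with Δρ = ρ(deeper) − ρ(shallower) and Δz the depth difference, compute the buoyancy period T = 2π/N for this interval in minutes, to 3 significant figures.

16.5 min

Δρ = 997.68 − 997.39 = 0.29 kg m⁻³ over Δz = 153 − 82 = 71 m.
N² = (9.81/997.535) × (0.29/71) = 4.0168 × 10⁻⁵ s⁻².
N = √(4.0168 × 10⁻⁵) = 6.3378 × 10⁻³ rad s⁻¹, so T = 2π/N = 991.38 s = 16.523 min ≈ 16.5 min.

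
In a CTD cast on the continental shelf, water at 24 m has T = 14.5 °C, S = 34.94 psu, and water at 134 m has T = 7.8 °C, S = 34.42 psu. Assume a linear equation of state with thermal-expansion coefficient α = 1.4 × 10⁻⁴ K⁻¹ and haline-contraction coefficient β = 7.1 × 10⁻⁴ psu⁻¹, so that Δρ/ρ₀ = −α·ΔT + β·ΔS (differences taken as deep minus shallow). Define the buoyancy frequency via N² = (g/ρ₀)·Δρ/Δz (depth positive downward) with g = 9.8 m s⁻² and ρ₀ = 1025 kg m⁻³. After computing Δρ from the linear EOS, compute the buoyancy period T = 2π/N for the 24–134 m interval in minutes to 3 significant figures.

ΔT = -6.7 K, ΔS = -0.52 psu (deep − shallow).
Δρ/ρ₀ = −αΔT + βΔS = 9.38 × 10⁻⁴ − 3.692 × 10⁻⁴ = 5.688 × 10⁻⁴, so Δρ ≈ 0.5830 kg m⁻³.
N² = (g/ρ₀)·Δρ/Δz = g·(Δρ/ρ₀)/Δz = 9.8 × 5.688 × 10⁻⁴ / 110 = 5.0675 × 10⁻⁵ s⁻².
N = √(5.0675 × 10⁻⁵) = 7.1186 × 10⁻³ rad s⁻¹ → T = 2π/N = 882.64 s = 14.711 min ≈ 14.7 min.

14.7 min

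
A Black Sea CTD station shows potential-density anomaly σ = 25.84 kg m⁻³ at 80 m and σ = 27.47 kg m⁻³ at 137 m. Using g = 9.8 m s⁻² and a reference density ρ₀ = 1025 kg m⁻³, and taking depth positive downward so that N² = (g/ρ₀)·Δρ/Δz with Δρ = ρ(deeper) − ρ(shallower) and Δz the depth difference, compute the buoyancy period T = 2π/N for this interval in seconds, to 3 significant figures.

380 s

Δρ = 1027.47 − 1025.84 = 1.63 kg m⁻³ over Δz = 137 − 80 = 57 m.
N² = (9.8/1025) × (1.63/57) = 2.7341 × 10⁻⁴ s⁻².
N = √(2.7341 × 10⁻⁴) = 0.016535 rad s⁻¹, so T = 2π/N = 379.99 s ≈ 380 s.
N² > 0, so the interval is statically stable.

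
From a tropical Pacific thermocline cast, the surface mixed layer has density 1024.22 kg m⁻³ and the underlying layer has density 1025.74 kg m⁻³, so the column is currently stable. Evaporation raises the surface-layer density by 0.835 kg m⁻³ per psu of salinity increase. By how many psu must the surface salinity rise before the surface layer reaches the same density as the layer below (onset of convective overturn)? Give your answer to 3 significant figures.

1.82 psu

Density deficit of the surface layer: 1025.74 − 1024.22 = 1.52 kg m⁻³.
Required change = 1.52 / 0.835 = 1.82 psu.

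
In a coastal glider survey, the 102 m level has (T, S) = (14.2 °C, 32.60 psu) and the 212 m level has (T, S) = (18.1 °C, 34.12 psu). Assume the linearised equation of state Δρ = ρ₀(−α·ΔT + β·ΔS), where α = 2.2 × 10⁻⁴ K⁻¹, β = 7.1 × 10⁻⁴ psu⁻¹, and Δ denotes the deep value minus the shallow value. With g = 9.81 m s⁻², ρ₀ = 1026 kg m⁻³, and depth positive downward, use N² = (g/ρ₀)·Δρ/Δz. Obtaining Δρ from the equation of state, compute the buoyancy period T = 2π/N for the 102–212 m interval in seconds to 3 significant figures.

ΔT = +3.9 K, ΔS = +1.52 psu (deep − shallow).
Δρ/ρ₀ = −αΔT + βΔS = -8.58 × 10⁻⁴ + 1.0792 × 10⁻³ = 2.212 × 10⁻⁴, so Δρ ≈ 0.2270 kg m⁻³.
N² = (g/ρ₀)·Δρ/Δz = g·(Δρ/ρ₀)/Δz = 9.81 × 2.212 × 10⁻⁴ / 110 = 1.9727 × 10⁻⁵ s⁻².
N = √(1.9727 × 10⁻⁵) = 4.4415 × 10⁻³ rad s⁻¹ → T = 2π/N = 1.4147 × 10³ s ≈ 1.41 × 10³ s.

1.41 × 10³ s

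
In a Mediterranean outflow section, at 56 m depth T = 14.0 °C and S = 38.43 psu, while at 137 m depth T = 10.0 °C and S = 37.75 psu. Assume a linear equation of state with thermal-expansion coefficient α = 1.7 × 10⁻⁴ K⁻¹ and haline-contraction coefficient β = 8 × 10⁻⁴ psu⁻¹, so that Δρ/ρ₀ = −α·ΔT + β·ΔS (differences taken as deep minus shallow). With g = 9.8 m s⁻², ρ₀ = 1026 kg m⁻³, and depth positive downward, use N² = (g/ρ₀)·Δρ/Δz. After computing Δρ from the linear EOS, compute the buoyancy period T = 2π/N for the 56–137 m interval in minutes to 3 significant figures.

ΔT = -4.0 K, ΔS = -0.68 psu (deep − shallow).
Δρ/ρ₀ = −αΔT + βΔS = 6.80 × 10⁻⁴ − 5.44 × 10⁻⁴ = 1.36 × 10⁻⁴, so Δρ ≈ 0.1395 kg m⁻³.
N² = (g/ρ₀)·Δρ/Δz = g·(Δρ/ρ₀)/Δz = 9.8 × 1.36 × 10⁻⁴ / 81 = 1.6454 × 10⁻⁵ s⁻².
N = √(1.6454 × 10⁻⁵) = 4.0564 × 10⁻³ rad s⁻¹ → T = 2π/N = 1.5490 × 10³ s = 25.817 min ≈ 25.8 min.

25.8 min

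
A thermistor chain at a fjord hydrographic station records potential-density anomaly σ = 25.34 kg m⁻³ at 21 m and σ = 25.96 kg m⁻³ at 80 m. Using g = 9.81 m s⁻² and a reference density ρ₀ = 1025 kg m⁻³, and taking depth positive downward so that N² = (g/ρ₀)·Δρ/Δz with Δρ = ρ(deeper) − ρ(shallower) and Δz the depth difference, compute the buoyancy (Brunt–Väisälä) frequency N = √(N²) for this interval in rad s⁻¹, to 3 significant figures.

0.0100 rad s⁻¹

Δρ = 1025.96 − 1025.34 = 0.62 kg m⁻³ over Δz = 80 − 21 = 59 m.
N² = (9.81/1025) × (0.62/59) = 1.0057 × 10⁻⁴ s⁻².
N = √(1.0057 × 10⁻⁴) = 0.010028 rad s⁻¹ ≈ 0.0100 rad s⁻¹.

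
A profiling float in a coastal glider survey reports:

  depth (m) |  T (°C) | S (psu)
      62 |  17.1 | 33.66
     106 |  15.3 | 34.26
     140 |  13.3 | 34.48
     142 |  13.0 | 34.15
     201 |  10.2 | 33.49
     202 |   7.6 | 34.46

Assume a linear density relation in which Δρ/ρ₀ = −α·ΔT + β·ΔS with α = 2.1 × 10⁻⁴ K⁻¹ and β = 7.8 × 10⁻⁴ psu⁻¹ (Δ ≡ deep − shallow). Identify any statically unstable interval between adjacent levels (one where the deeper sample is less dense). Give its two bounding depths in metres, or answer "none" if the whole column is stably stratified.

140–142 m

Evaluate Δρ/ρ₀ = −αΔT + βΔS across each adjacent pair:
  62–106 m: −αΔT+βΔS = −(2.1 × 10⁻⁴)(-1.8)+(7.8 × 10⁻⁴)(+0.60) = 8.5 × 10⁻⁴ → stable
  106–140 m: −αΔT+βΔS = −(2.1 × 10⁻⁴)(-2.0)+(7.8 × 10⁻⁴)(+0.22) = 5.9 × 10⁻⁴ → stable
  140–142 m: −αΔT+βΔS = −(2.1 × 10⁻⁴)(-0.3)+(7.8 × 10⁻⁴)(-0.33) = -1.9 × 10⁻⁴ → UNSTABLE
  142–201 m: −αΔT+βΔS = −(2.1 × 10⁻⁴)(-2.8)+(7.8 × 10⁻⁴)(-0.66) = 7.3 × 10⁻⁵ → stable
  201–202 m: −αΔT+βΔS = −(2.1 × 10⁻⁴)(-2.6)+(7.8 × 10⁻⁴)(+0.97) = 1.3 × 10⁻³ → stable
The 140–142 m interval has Δρ < 0: lighter water underlies denser water.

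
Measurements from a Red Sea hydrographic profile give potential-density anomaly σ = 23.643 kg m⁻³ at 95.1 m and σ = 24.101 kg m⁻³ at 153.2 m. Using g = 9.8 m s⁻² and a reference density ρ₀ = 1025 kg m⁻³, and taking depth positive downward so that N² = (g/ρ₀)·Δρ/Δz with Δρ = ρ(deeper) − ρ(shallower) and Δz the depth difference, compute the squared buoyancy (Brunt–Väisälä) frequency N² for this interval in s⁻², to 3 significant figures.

7.54 × 10⁻⁵ s⁻²

Δρ = 1024.101 − 1023.643 = 0.458 kg m⁻³ over Δz = 153.2 − 95.1 = 58.1 m.
N² = (9.8/1025) × (0.458/58.1) = 7.5369 × 10⁻⁵ s⁻² ≈ 7.54 × 10⁻⁵ s⁻².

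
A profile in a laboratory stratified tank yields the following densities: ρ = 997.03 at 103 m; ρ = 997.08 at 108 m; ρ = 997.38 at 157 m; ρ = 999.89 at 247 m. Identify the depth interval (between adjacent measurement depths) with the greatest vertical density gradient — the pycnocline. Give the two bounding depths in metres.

157–247 m

Compute the density gradient over each adjacent pair:
  103–108 m: Δρ/Δz = 0.05/5 = 0.010 kg m⁻⁴
  108–157 m: Δρ/Δz = 0.30/49 = 6.1 × 10⁻³ kg m⁻⁴
  157–247 m: Δρ/Δz = 2.51/90 = 0.028 kg m⁻⁴
The largest gradient is in the 157–247 m interval — the pycnocline.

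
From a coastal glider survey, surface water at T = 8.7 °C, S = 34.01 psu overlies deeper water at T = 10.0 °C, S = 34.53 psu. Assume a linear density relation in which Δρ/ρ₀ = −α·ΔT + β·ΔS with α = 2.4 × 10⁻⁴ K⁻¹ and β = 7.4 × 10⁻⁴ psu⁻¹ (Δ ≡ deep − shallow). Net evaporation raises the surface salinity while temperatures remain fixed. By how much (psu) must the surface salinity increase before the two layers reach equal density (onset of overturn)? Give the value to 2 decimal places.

0.10 psu

Neutral buoyancy requires −α(T_deep − T_surf) + β(S_deep − S_surf′) = 0.
S_surf′ = S_deep − (α/β)·ΔT = 34.53 − (2.4 × 10⁻⁴/7.4 × 10⁻⁴)·(+1.3) = 34.1084 psu.
Increase required: 34.1084 − 34.01 = 0.0984 psu.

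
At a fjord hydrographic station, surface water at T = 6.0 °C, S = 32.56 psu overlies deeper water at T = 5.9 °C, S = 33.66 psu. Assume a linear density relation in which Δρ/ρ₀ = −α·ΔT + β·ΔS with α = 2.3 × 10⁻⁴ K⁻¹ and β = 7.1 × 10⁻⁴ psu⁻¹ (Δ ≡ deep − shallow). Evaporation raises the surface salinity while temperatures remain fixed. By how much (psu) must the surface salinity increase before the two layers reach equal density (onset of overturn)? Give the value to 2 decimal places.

Neutral buoyancy requires −α(T_deep − T_surf) + β(S_deep − S_surf′) = 0.
S_surf′ = S_deep − (α/β)·ΔT = 33.66 − (2.3 × 10⁻⁴/7.1 × 10⁻⁴)·(-0.1) = 33.6924 psu.
Increase required: 33.6924 − 32.56 = 1.1324 psu.

1.13 psu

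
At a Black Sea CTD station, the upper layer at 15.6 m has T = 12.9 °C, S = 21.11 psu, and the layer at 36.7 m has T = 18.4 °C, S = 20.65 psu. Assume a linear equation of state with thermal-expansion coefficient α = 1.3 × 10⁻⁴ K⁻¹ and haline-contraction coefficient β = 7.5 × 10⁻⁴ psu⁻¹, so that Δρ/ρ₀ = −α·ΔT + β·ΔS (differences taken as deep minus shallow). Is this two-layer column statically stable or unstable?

unstable

ΔT = 18.4 − 12.9 = +5.5 K and ΔS = 20.65 − 21.11 = -0.46 psu (deep − shallow).
−αΔT = -7.15 × 10⁻⁴; βΔS = -3.45 × 10⁻⁴; sum Δρ/ρ₀ = -1.06 × 10⁻³.
Δρ/ρ₀ < 0, so Δρ < 0: deeper water is lighter → statically unstable; the column would overturn.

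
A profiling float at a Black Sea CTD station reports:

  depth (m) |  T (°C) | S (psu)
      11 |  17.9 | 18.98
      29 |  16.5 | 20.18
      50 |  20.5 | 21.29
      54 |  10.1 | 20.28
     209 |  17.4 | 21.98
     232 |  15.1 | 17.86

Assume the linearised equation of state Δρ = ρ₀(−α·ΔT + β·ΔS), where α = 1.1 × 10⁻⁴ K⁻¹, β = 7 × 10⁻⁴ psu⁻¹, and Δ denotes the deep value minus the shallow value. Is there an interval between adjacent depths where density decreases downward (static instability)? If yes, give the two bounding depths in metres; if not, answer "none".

209–232 m

Evaluate Δρ/ρ₀ = −αΔT + βΔS across each adjacent pair:
  11–29 m: −αΔT+βΔS = −(1.1 × 10⁻⁴)(-1.4)+(7 × 10⁻⁴)(+1.20) = 9.9 × 10⁻⁴ → stable
  29–50 m: −αΔT+βΔS = −(1.1 × 10⁻⁴)(+4.0)+(7 × 10⁻⁴)(+1.11) = 3.4 × 10⁻⁴ → stable
  50–54 m: −αΔT+βΔS = −(1.1 × 10⁻⁴)(-10.4)+(7 × 10⁻⁴)(-1.01) = 4.4 × 10⁻⁴ → stable
  54–209 m: −αΔT+βΔS = −(1.1 × 10⁻⁴)(+7.3)+(7 × 10⁻⁴)(+1.70) = 3.9 × 10⁻⁴ → stable
  209–232 m: −αΔT+βΔS = −(1.1 × 10⁻⁴)(-2.3)+(7 × 10⁻⁴)(-4.12) = -2.6 × 10⁻³ → UNSTABLE
The 209–232 m interval has Δρ < 0: lighter water underlies denser water.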